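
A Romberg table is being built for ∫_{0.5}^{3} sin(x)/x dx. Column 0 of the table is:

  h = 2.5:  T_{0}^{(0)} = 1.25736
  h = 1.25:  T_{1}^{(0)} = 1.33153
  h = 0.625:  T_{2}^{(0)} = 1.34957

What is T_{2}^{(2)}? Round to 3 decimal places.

Richardson extrapolation on the trapezoidal column (denominator 4−1=3):
T_{1}^{(1)} = 1.33153 + (1.33153 − 1.25736)/3 = 1.35625
T_{2}^{(1)} = 1.34957 + (1.34957 − 1.33153)/3 = 1.35558
T_{2}^{(2)} = 1.35558 + (1.35558 − 1.35625)/15 = 1.35554
(Column j=1 coincides with Simpson's rule on the same nodes.)

1.356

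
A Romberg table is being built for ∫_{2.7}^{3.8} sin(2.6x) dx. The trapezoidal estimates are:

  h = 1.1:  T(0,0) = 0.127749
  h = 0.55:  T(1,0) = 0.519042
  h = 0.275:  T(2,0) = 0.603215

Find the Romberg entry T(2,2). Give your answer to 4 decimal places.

T(1,1) = (4·0.519042 − 0.127749) / 3 = 0.649473
T(2,1) = 0.603215 + (0.603215 − 0.519042)/3 = 0.631273
T(2,2) = 0.631273 + (0.631273 − 0.649473)/15 = 0.630060
(Column j=1 coincides with Simpson's rule on the same nodes.)

0.6301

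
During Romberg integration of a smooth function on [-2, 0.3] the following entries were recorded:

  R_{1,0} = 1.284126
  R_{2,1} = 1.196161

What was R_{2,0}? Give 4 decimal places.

From R_{2,1} = (4·R_{2,0} − R_{1,0})/3, solve for R_{2,0}:
4·R_{2,0} = 3·1.196161 + 1.284126 = 4.872609
R_{2,0} = 1.218152

1.2182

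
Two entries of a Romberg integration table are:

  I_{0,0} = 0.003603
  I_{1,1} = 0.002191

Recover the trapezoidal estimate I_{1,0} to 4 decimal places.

0.0025

From I_{1,1} = (4·I_{1,0} − I_{0,0})/3, solve for I_{1,0}:
4·I_{1,0} = 3·0.002191 + 0.003603 = 0.010176
I_{1,0} = 0.002544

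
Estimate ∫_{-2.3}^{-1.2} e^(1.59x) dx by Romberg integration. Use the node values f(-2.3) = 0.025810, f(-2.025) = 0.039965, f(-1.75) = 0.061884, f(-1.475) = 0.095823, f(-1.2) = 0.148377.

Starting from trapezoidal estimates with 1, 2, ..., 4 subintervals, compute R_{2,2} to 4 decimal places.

0.0771

R_{0,0} (trapezoid, 1 panel, h=1.1000): 0.095803
R_{1,0} (trapezoid, 2 panels, h=0.5500): 0.081938
R_{2,0} (trapezoid, 4 panels, h=0.2750): 0.078311
R_{1,1} = 0.081938 + (0.081938 − 0.095803)/3 = 0.077316
R_{2,1} = 0.078311 + (0.078311 − 0.081938)/3 = 0.077102
R_{2,2} = 0.077102 + (0.077102 − 0.077316)/15 = 0.077088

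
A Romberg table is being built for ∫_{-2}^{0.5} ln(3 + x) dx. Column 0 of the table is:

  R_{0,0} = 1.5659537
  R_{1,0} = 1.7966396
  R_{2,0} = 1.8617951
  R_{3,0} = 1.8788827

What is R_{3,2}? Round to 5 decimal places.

1.88465

Richardson extrapolation on the trapezoidal column (denominator 4−1=3):
R_{2,1} = (4·1.8617951 − 1.7966396) / 3 = 1.8835136
R_{3,1} = 1.8788827 + (1.8788827 − 1.8617951)/3 = 1.8845786
R_{3,2} = (16·1.8845786 − 1.8835136) / 15 = 1.8846496
(Column j=1 coincides with Simpson's rule on the same nodes.)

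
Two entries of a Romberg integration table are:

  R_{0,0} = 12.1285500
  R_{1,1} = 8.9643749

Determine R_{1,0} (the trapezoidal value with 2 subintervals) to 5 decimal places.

9.75542

From R_{1,1} = (4·R_{1,0} − R_{0,0})/3, solve for R_{1,0}:
4·R_{1,0} = 3·8.9643749 + 12.1285500 = 39.0216747
R_{1,0} = 9.7554187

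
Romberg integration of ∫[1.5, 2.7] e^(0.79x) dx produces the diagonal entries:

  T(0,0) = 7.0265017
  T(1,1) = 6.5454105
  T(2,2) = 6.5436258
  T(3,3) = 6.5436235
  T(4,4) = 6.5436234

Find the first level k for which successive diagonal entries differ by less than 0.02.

|T(1,1) − T(0,0)| = 0.4810912 ≥ 0.02
|T(2,2) − T(1,1)| = 0.0017847 < 0.02

k = 2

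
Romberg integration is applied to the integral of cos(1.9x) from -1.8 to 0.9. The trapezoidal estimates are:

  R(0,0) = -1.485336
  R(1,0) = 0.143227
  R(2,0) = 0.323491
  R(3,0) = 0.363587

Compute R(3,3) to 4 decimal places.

0.3767

Richardson extrapolation on the trapezoidal column (denominator 4−1=3):
R(1,1) = 0.143227 + (0.143227 − (-1.485336))/3 = 0.686081
R(2,1) = (4·0.323491 − 0.143227) / 3 = 0.383579
R(3,1) = (4·0.363587 − 0.323491) / 3 = 0.376952
R(2,2) = 0.383579 + (0.383579 − 0.686081)/15 = 0.363412
R(3,2) = (16·0.376952 − 0.383579) / 15 = 0.376510
R(3,3) = (64·0.376510 − 0.363412) / 63 = 0.376718
(Column j=1 coincides with Simpson's rule on the same nodes.)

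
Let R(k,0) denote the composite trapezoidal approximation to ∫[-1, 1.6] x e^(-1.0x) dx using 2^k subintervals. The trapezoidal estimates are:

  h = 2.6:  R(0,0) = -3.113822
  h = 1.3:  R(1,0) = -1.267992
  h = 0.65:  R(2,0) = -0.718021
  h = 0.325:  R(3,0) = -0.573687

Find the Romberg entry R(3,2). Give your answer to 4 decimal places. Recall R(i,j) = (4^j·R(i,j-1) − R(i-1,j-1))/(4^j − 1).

-0.5250

R(2,1) = -0.718021 + (-0.718021 − (-1.267992))/3 = -0.534697
R(3,1) = (4·(-0.573687) − (-0.718021)) / 3 = -0.525576
R(3,2) = (16·(-0.525576) − (-0.534697)) / 15 = -0.524968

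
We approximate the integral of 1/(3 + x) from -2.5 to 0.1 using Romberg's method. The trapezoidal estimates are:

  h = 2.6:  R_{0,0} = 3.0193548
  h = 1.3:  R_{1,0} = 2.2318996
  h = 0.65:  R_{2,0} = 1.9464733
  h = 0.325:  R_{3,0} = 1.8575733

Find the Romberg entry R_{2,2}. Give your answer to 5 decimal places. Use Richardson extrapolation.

R_{1,1} = (4·2.2318996 − 3.0193548) / 3 = 1.9694145
R_{2,1} = 1.9464733 + (1.9464733 − 2.2318996)/3 = 1.8513312
R_{2,2} = (16·1.8513312 − 1.9694145) / 15 = 1.8434590

1.84346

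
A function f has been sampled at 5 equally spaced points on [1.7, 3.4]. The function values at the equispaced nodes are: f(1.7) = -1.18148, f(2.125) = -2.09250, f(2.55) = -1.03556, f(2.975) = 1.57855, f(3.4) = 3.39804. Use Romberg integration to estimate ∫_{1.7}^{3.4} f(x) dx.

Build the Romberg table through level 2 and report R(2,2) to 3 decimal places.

-0.252

R(0,0) (trapezoid, 1 panel, h=1.7000): 1.88408
R(1,0) (trapezoid, 2 panels, h=0.8500): 0.06181
R(2,0) (trapezoid, 4 panels, h=0.4250): -0.18752
R(1,1) = 0.06181 + (0.06181 − 1.88408)/3 = -0.54561
R(2,1) = -0.18752 + (-0.18752 − 0.06181)/3 = -0.27063
R(2,2) = -0.27063 + (-0.27063 − (-0.54561))/15 = -0.25230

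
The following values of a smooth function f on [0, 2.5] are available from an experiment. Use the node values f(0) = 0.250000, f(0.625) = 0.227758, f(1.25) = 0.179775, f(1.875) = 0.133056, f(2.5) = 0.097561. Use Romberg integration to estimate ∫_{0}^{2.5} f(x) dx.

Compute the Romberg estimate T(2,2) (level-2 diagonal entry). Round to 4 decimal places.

T(0,0) (trapezoid, 1 panel, h=2.5000): 0.434451
T(1,0) (trapezoid, 2 panels, h=1.2500): 0.441944
T(2,0) (trapezoid, 4 panels, h=0.6250): 0.446481
T(1,1) = 0.441944 + (0.441944 − 0.434451)/3 = 0.444442
T(2,1) = 0.446481 + (0.446481 − 0.441944)/3 = 0.447993
T(2,2) = 0.447993 + (0.447993 − 0.444442)/15 = 0.448230

0.4482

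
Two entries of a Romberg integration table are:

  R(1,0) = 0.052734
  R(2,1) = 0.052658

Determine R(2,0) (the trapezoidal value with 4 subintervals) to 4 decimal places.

0.0527

From R(2,1) = (4·R(2,0) − R(1,0))/3, solve for R(2,0):
4·R(2,0) = 3·0.052658 + 0.052734 = 0.210708
R(2,0) = 0.052677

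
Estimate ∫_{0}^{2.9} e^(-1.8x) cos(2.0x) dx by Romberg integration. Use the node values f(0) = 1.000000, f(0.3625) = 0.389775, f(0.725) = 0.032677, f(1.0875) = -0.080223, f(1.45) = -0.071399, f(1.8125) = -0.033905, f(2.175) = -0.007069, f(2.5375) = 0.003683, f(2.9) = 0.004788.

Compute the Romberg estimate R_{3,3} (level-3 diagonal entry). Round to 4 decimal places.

R_{0,0} (trapezoid, 1 panel, h=2.9000): 1.456943
R_{1,0} (trapezoid, 2 panels, h=1.4500): 0.624943
R_{2,0} (trapezoid, 4 panels, h=0.7250): 0.331037
R_{3,0} (trapezoid, 8 panels, h=0.3625): 0.266776
R_{1,1} = 0.624943 + (0.624943 − 1.456943)/3 = 0.347610
R_{2,1} = 0.331037 + (0.331037 − 0.624943)/3 = 0.233068
R_{3,1} = 0.266776 + (0.266776 − 0.331037)/3 = 0.245356
R_{2,2} = 0.233068 + (0.233068 − 0.347610)/15 = 0.225432
R_{3,2} = 0.245356 + (0.245356 − 0.233068)/15 = 0.246175
R_{3,3} = 0.246175 + (0.246175 − 0.225432)/63 = 0.246504

0.2465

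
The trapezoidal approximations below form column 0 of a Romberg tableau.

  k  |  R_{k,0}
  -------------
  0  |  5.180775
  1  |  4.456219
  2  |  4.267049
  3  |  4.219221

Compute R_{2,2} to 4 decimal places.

4.2033

Richardson extrapolation on the trapezoidal column (denominator 4−1=3):
R_{1,1} = (4·4.456219 − 5.180775) / 3 = 4.214700
R_{2,1} = 4.267049 + (4.267049 − 4.456219)/3 = 4.203992
R_{2,2} = (16·4.203992 − 4.214700) / 15 = 4.203278
(Column j=1 coincides with Simpson's rule on the same nodes.)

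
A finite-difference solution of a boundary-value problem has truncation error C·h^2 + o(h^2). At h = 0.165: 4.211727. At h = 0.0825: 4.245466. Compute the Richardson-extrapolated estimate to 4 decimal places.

4.2567

The leading error scales as h^2; refining by a factor of 2 reduces it by 2^2 = 4.
Extrapolated value = (4·A(h/2) − A(h)) / (4 − 1)
= (4·4.245466 − 4.211727) / 3
= 12.770137 / 3 = 4.256712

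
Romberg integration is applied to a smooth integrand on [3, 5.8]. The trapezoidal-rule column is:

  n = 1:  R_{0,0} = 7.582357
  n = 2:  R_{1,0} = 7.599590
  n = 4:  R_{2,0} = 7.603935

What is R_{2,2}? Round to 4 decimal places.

Richardson extrapolation on the trapezoidal column (denominator 4−1=3):
R_{1,1} = 7.599590 + (7.599590 − 7.582357)/3 = 7.605334
R_{2,1} = (4·7.603935 − 7.599590) / 3 = 7.605383
R_{2,2} = 7.605383 + (7.605383 − 7.605334)/15 = 7.605386

7.6054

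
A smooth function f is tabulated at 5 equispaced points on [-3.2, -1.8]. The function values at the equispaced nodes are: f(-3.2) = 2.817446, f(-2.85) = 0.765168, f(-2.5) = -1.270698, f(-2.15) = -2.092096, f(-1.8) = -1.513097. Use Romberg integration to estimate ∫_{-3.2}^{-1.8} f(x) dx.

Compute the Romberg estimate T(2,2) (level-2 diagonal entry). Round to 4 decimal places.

T(0,0) (trapezoid, 1 panel, h=1.4000): 0.913044
T(1,0) (trapezoid, 2 panels, h=0.7000): -0.432966
T(2,0) (trapezoid, 4 panels, h=0.3500): -0.680908
T(1,1) = -0.432966 + (-0.432966 − 0.913044)/3 = -0.881636
T(2,1) = -0.680908 + (-0.680908 − (-0.432966))/3 = -0.763555
T(2,2) = -0.763555 + (-0.763555 − (-0.881636))/15 = -0.755683

-0.7557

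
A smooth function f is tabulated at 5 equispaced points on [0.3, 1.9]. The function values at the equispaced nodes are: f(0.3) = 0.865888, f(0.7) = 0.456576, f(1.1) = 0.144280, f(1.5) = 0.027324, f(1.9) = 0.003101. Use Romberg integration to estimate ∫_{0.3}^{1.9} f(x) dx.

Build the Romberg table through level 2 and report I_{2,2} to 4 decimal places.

I_{0,0} (trapezoid, 1 panel, h=1.6000): 0.695191
I_{1,0} (trapezoid, 2 panels, h=0.8000): 0.463020
I_{2,0} (trapezoid, 4 panels, h=0.4000): 0.425070
I_{1,1} = 0.463020 + (0.463020 − 0.695191)/3 = 0.385630
I_{2,1} = 0.425070 + (0.425070 − 0.463020)/3 = 0.412420
I_{2,2} = 0.412420 + (0.412420 − 0.385630)/15 = 0.414206

0.4142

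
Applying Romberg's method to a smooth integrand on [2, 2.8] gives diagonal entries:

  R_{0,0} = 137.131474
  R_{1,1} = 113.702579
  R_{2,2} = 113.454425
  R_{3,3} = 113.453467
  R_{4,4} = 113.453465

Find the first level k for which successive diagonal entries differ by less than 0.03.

|R_{1,1} − R_{0,0}| = 23.428895 ≥ 0.03
|R_{2,2} − R_{1,1}| = 0.248154 ≥ 0.03
|R_{3,3} − R_{2,2}| = 0.000958 < 0.03

k = 3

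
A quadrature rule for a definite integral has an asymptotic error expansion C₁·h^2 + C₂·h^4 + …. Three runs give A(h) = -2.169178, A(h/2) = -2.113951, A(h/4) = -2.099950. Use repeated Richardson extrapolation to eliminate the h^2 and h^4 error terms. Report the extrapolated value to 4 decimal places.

First eliminate the h^2 term (factor 2^2 = 4):
  B₁ = (4·(-2.113951) − (-2.169178))/3 = -2.095542
  B₂ = (4·(-2.099950) − (-2.113951))/3 = -2.095283
Then eliminate the h^4 term (factor 2^4 = 16):
  (16·(-2.095283) − (-2.095542))/15 = -2.095266

-2.0953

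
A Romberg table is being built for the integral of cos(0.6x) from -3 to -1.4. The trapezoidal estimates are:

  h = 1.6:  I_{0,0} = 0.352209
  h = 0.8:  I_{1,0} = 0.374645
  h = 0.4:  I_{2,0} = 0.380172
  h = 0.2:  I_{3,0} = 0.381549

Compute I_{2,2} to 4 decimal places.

I_{1,1} = (4·0.374645 − 0.352209) / 3 = 0.382124
I_{2,1} = 0.380172 + (0.380172 − 0.374645)/3 = 0.382014
I_{2,2} = 0.382014 + (0.382014 − 0.382124)/15 = 0.382007

0.3820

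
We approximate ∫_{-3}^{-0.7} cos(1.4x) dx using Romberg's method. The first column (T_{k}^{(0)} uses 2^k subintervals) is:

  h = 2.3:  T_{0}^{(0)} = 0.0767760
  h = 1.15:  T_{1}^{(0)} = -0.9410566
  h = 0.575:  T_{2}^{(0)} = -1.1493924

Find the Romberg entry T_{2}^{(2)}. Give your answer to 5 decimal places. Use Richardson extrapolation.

-1.21474

Richardson extrapolation on the trapezoidal column (denominator 4−1=3):
T_{1}^{(1)} = -0.9410566 + (-0.9410566 − 0.0767760)/3 = -1.2803341
T_{2}^{(1)} = -1.1493924 + (-1.1493924 − (-0.9410566))/3 = -1.2188377
T_{2}^{(2)} = -1.2188377 + (-1.2188377 − (-1.2803341))/15 = -1.2147379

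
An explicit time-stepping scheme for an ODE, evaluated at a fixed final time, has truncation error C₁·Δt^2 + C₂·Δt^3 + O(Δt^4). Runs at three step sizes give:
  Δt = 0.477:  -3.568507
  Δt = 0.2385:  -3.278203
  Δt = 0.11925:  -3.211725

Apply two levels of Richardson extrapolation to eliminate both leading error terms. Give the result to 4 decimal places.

-3.1907

First eliminate the Δt^2 term (factor 2^2 = 4):
  B₁ = (4·(-3.278203) − (-3.568507))/3 = -3.181435
  B₂ = (4·(-3.211725) − (-3.278203))/3 = -3.189566
Then eliminate the Δt^3 term (factor 2^3 = 8):
  (8·(-3.189566) − (-3.181435))/7 = -3.190728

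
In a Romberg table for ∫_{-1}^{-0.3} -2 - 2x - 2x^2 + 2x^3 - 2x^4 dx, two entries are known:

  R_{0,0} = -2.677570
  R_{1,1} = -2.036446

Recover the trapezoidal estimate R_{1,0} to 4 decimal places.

From R_{1,1} = (4·R_{1,0} − R_{0,0})/3, solve for R_{1,0}:
4·R_{1,0} = 3·(-2.036446) + (-2.677570) = -8.786908
R_{1,0} = -2.196727

-2.1967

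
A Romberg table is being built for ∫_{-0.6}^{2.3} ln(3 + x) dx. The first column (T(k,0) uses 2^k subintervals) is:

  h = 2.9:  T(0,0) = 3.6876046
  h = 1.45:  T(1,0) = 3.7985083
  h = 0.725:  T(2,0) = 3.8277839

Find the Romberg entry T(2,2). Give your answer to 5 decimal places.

3.83768

Richardson extrapolation on the trapezoidal column (denominator 4−1=3):
T(1,1) = (4·3.7985083 − 3.6876046) / 3 = 3.8354762
T(2,1) = 3.8277839 + (3.8277839 − 3.7985083)/3 = 3.8375424
T(2,2) = 3.8375424 + (3.8375424 − 3.8354762)/15 = 3.8376801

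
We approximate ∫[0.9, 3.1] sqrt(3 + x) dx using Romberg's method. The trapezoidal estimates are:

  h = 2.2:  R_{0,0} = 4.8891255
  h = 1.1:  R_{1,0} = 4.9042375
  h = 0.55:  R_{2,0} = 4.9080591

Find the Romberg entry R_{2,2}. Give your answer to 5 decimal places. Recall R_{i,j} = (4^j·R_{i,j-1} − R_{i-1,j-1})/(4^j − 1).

R_{1,1} = (4·4.9042375 − 4.8891255) / 3 = 4.9092748
R_{2,1} = (4·4.9080591 − 4.9042375) / 3 = 4.9093330
R_{2,2} = 4.9093330 + (4.9093330 − 4.9092748)/15 = 4.9093369

4.90934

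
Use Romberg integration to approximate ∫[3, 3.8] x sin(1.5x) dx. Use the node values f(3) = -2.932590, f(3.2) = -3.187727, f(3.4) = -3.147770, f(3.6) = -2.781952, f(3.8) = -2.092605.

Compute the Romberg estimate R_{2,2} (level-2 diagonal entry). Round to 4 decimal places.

R_{0,0} (trapezoid, 1 panel, h=0.8000): -2.010078
R_{1,0} (trapezoid, 2 panels, h=0.4000): -2.264147
R_{2,0} (trapezoid, 4 panels, h=0.2000): -2.326009
R_{1,1} = -2.264147 + (-2.264147 − (-2.010078))/3 = -2.348837
R_{2,1} = -2.326009 + (-2.326009 − (-2.264147))/3 = -2.346630
R_{2,2} = -2.346630 + (-2.346630 − (-2.348837))/15 = -2.346483

-2.3465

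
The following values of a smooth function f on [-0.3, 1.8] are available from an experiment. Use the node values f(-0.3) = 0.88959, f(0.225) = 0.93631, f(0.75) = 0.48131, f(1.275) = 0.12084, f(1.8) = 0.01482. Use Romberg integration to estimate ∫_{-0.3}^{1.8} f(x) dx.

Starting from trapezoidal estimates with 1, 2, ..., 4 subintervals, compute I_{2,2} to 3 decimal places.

1.072

I_{0,0} (trapezoid, 1 panel, h=2.1000): 0.94963
I_{1,0} (trapezoid, 2 panels, h=1.0500): 0.98019
I_{2,0} (trapezoid, 4 panels, h=0.5250): 1.04510
I_{1,1} = 0.98019 + (0.98019 − 0.94963)/3 = 0.99038
I_{2,1} = 1.04510 + (1.04510 − 0.98019)/3 = 1.06674
I_{2,2} = 1.06674 + (1.06674 − 0.99038)/15 = 1.07183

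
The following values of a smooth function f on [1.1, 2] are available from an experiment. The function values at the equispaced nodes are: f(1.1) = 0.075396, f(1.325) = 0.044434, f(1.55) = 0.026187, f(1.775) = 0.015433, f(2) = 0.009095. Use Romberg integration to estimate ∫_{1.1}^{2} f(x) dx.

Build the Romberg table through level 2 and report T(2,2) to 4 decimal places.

0.0282

T(0,0) (trapezoid, 1 panel, h=0.9000): 0.038021
T(1,0) (trapezoid, 2 panels, h=0.4500): 0.030795
T(2,0) (trapezoid, 4 panels, h=0.2250): 0.028867
T(1,1) = 0.030795 + (0.030795 − 0.038021)/3 = 0.028386
T(2,1) = 0.028867 + (0.028867 − 0.030795)/3 = 0.028224
T(2,2) = 0.028224 + (0.028224 − 0.028386)/15 = 0.028213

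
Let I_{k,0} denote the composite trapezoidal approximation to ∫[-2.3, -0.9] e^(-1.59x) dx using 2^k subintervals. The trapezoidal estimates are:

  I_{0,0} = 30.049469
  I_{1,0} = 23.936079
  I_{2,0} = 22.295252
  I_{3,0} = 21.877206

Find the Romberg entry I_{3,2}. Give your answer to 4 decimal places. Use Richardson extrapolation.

21.7372

Richardson extrapolation on the trapezoidal column (denominator 4−1=3):
I_{2,1} = (4·22.295252 − 23.936079) / 3 = 21.748310
I_{3,1} = (4·21.877206 − 22.295252) / 3 = 21.737857
I_{3,2} = (16·21.737857 − 21.748310) / 15 = 21.737160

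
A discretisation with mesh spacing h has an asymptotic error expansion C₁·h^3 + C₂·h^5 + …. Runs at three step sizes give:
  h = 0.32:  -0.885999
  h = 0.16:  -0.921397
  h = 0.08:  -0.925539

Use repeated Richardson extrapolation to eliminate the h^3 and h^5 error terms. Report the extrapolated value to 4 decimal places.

-0.9261

First eliminate the h^3 term (factor 2^3 = 8):
  B₁ = (8·(-0.921397) − (-0.885999))/7 = -0.926454
  B₂ = (8·(-0.925539) − (-0.921397))/7 = -0.926131
Then eliminate the h^5 term (factor 2^5 = 32):
  (32·(-0.926131) − (-0.926454))/31 = -0.926121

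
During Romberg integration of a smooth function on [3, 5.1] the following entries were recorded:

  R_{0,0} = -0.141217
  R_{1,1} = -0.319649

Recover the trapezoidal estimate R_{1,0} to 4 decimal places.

-0.2750

From R_{1,1} = (4·R_{1,0} − R_{0,0})/3, solve for R_{1,0}:
4·R_{1,0} = 3·(-0.319649) + (-0.141217) = -1.100164
R_{1,0} = -0.275041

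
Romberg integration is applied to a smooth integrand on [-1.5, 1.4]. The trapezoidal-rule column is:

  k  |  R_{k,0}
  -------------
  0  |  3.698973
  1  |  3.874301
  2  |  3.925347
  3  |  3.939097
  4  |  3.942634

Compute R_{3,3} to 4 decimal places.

R_{1,1} = (4·3.874301 − 3.698973) / 3 = 3.932744
R_{2,1} = (4·3.925347 − 3.874301) / 3 = 3.942362
R_{3,1} = (4·3.939097 − 3.925347) / 3 = 3.943680
R_{2,2} = 3.942362 + (3.942362 − 3.932744)/15 = 3.943003
R_{3,2} = (16·3.943680 − 3.942362) / 15 = 3.943768
R_{3,3} = (64·3.943768 − 3.943003) / 63 = 3.943780

3.9438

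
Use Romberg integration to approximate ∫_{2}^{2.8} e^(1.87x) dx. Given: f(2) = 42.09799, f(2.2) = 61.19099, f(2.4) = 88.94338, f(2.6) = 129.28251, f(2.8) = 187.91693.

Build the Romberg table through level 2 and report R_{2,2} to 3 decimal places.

R_{0,0} (trapezoid, 1 panel, h=0.8000): 92.00597
R_{1,0} (trapezoid, 2 panels, h=0.4000): 81.58034
R_{2,0} (trapezoid, 4 panels, h=0.2000): 78.88487
R_{1,1} = 81.58034 + (81.58034 − 92.00597)/3 = 78.10513
R_{2,1} = 78.88487 + (78.88487 − 81.58034)/3 = 77.98638
R_{2,2} = 77.98638 + (77.98638 − 78.10513)/15 = 77.97846

77.978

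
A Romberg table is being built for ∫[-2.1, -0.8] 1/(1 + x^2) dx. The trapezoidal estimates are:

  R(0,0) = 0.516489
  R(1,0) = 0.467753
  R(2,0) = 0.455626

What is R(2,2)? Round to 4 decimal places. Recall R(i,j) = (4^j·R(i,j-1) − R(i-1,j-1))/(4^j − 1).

R(1,1) = (4·0.467753 − 0.516489) / 3 = 0.451508
R(2,1) = (4·0.455626 − 0.467753) / 3 = 0.451584
R(2,2) = (16·0.451584 − 0.451508) / 15 = 0.451589

0.4516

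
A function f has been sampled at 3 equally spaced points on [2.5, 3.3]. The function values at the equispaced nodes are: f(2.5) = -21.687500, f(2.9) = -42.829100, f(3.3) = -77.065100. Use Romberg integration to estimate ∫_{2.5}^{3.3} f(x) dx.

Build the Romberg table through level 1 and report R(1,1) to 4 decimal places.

-36.0092

R(0,0) (trapezoid, 1 panel, h=0.8000): -39.501040
R(1,0) (trapezoid, 2 panels, h=0.4000): -36.882160
R(1,1) = -36.882160 + (-36.882160 − (-39.501040))/3 = -36.009200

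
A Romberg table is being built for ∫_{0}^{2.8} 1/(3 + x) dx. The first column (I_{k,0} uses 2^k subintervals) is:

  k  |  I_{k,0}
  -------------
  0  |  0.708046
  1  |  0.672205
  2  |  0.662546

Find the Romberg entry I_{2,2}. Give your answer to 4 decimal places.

0.6593

I_{1,1} = 0.672205 + (0.672205 − 0.708046)/3 = 0.660258
I_{2,1} = (4·0.662546 − 0.672205) / 3 = 0.659326
I_{2,2} = 0.659326 + (0.659326 − 0.660258)/15 = 0.659264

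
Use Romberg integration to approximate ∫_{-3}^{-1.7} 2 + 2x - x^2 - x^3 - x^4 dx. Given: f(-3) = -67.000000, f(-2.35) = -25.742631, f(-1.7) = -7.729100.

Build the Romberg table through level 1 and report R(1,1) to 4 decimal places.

R(0,0) (trapezoid, 1 panel, h=1.3000): -48.573915
R(1,0) (trapezoid, 2 panels, h=0.6500): -41.019668
R(1,1) = -41.019668 + (-41.019668 − (-48.573915))/3 = -38.501586

-38.5016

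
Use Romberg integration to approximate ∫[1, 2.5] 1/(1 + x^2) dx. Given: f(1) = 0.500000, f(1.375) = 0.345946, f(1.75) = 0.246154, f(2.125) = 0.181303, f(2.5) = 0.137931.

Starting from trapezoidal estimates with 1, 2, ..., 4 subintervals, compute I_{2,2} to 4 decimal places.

I_{0,0} (trapezoid, 1 panel, h=1.5000): 0.478448
I_{1,0} (trapezoid, 2 panels, h=0.7500): 0.423840
I_{2,0} (trapezoid, 4 panels, h=0.3750): 0.409638
I_{1,1} = 0.423840 + (0.423840 − 0.478448)/3 = 0.405637
I_{2,1} = 0.409638 + (0.409638 − 0.423840)/3 = 0.404904
I_{2,2} = 0.404904 + (0.404904 − 0.405637)/15 = 0.404855

0.4049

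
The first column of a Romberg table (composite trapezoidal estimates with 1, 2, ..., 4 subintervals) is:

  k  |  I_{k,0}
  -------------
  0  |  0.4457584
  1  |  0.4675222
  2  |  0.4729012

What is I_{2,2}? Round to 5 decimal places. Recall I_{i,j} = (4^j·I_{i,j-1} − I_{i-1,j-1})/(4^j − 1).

I_{1,1} = 0.4675222 + (0.4675222 − 0.4457584)/3 = 0.4747768
I_{2,1} = 0.4729012 + (0.4729012 − 0.4675222)/3 = 0.4746942
I_{2,2} = 0.4746942 + (0.4746942 − 0.4747768)/15 = 0.4746887

0.47469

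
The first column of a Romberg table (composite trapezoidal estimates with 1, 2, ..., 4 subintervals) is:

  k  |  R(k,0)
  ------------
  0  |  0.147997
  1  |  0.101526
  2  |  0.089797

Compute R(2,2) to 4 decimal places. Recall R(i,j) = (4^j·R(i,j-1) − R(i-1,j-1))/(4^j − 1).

Richardson extrapolation on the trapezoidal column (denominator 4−1=3):
R(1,1) = (4·0.101526 − 0.147997) / 3 = 0.086036
R(2,1) = (4·0.089797 − 0.101526) / 3 = 0.085887
R(2,2) = 0.085887 + (0.085887 − 0.086036)/15 = 0.085877

0.0859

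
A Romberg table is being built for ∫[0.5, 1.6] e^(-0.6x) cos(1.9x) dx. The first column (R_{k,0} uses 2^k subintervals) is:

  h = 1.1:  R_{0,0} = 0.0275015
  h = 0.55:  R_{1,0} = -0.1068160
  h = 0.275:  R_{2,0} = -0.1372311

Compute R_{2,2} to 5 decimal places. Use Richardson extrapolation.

-0.14709

R_{1,1} = (4·(-0.1068160) − 0.0275015) / 3 = -0.1515885
R_{2,1} = (4·(-0.1372311) − (-0.1068160)) / 3 = -0.1473695
R_{2,2} = (16·(-0.1473695) − (-0.1515885)) / 15 = -0.1470882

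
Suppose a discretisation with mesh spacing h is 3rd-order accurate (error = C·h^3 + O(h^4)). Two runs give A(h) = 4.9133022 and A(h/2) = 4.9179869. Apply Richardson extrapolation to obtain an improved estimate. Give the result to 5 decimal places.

4.91866

Extrapolated value = (8·A(h/2) − A(h)) / (8 − 1)
= (8·4.9179869 − 4.9133022) / 7
= 34.4305930 / 7 = 4.9186561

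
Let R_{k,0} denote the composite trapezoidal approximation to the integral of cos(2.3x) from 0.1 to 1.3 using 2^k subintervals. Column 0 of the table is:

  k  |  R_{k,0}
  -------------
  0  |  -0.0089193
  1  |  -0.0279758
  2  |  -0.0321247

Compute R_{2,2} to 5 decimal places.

-0.03345

Richardson extrapolation on the trapezoidal column (denominator 4−1=3):
R_{1,1} = (4·(-0.0279758) − (-0.0089193)) / 3 = -0.0343280
R_{2,1} = (4·(-0.0321247) − (-0.0279758)) / 3 = -0.0335077
R_{2,2} = -0.0335077 + (-0.0335077 − (-0.0343280))/15 = -0.0334530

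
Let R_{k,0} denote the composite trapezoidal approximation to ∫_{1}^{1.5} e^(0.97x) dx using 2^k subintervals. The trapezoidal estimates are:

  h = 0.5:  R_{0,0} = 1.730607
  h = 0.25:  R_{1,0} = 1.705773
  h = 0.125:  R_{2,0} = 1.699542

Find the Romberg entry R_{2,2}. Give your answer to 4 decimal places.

Richardson extrapolation on the trapezoidal column (denominator 4−1=3):
R_{1,1} = (4·1.705773 − 1.730607) / 3 = 1.697495
R_{2,1} = 1.699542 + (1.699542 − 1.705773)/3 = 1.697465
R_{2,2} = (16·1.697465 − 1.697495) / 15 = 1.697463
(Column j=1 coincides with Simpson's rule on the same nodes.)

1.6975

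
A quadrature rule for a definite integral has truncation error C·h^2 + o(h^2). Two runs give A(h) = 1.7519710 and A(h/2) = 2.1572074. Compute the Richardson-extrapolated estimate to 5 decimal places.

2.29229

The leading error scales as h^2; refining by a factor of 2 reduces it by 2^2 = 4.
Extrapolated value = (4·A(h/2) − A(h)) / (4 − 1)
= (4·2.1572074 − 1.7519710) / 3
= 6.8768586 / 3 = 2.2922862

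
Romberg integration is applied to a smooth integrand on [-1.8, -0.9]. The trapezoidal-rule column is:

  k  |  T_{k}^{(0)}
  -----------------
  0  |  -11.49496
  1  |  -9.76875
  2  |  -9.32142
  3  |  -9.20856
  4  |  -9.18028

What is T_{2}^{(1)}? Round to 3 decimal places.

-9.172

Richardson extrapolation on the trapezoidal column (denominator 4−1=3):
T_{2}^{(1)} = (4·(-9.32142) − (-9.76875)) / 3 = -9.17231
(Column j=1 coincides with Simpson's rule on the same nodes.)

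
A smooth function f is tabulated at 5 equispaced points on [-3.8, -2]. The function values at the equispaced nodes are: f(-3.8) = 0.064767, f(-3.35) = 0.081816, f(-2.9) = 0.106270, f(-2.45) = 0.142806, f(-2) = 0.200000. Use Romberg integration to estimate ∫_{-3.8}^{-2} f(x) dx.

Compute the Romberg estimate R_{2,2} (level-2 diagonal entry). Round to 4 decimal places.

0.2063

R_{0,0} (trapezoid, 1 panel, h=1.8000): 0.238290
R_{1,0} (trapezoid, 2 panels, h=0.9000): 0.214788
R_{2,0} (trapezoid, 4 panels, h=0.4500): 0.208474
R_{1,1} = 0.214788 + (0.214788 − 0.238290)/3 = 0.206954
R_{2,1} = 0.208474 + (0.208474 − 0.214788)/3 = 0.206369
R_{2,2} = 0.206369 + (0.206369 − 0.206954)/15 = 0.206330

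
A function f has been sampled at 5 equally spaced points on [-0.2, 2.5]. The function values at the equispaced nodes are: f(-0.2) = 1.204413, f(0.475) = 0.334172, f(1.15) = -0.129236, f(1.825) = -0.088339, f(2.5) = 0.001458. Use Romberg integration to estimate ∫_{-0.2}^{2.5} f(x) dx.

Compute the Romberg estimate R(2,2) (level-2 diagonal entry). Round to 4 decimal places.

R(0,0) (trapezoid, 1 panel, h=2.7000): 1.627926
R(1,0) (trapezoid, 2 panels, h=1.3500): 0.639494
R(2,0) (trapezoid, 4 panels, h=0.6750): 0.485684
R(1,1) = 0.639494 + (0.639494 − 1.627926)/3 = 0.310017
R(2,1) = 0.485684 + (0.485684 − 0.639494)/3 = 0.434414
R(2,2) = 0.434414 + (0.434414 − 0.310017)/15 = 0.442707

0.4427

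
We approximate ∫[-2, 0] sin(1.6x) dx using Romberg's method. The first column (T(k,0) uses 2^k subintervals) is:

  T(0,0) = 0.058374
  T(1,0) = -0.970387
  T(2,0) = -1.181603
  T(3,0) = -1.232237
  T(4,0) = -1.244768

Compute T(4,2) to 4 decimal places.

-1.2489

T(3,1) = -1.232237 + (-1.232237 − (-1.181603))/3 = -1.249115
T(4,1) = -1.244768 + (-1.244768 − (-1.232237))/3 = -1.248945
T(4,2) = (16·(-1.248945) − (-1.249115)) / 15 = -1.248934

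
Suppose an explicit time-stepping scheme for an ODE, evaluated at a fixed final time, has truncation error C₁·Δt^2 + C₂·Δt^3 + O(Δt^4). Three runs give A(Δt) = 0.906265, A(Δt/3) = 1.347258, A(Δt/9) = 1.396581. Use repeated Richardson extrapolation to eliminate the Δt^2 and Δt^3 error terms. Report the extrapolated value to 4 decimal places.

First eliminate the Δt^2 term (factor 3^2 = 9):
  B₁ = (9·1.347258 − 0.906265)/8 = 1.402382
  B₂ = (9·1.396581 − 1.347258)/8 = 1.402746
Then eliminate the Δt^3 term (factor 3^3 = 27):
  (27·1.402746 − 1.402382)/26 = 1.402760

1.4028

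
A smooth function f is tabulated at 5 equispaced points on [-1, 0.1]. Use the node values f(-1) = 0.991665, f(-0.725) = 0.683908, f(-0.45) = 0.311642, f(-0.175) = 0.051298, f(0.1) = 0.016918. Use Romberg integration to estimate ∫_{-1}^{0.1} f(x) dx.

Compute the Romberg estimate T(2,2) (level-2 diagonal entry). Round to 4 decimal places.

T(0,0) (trapezoid, 1 panel, h=1.1000): 0.554721
T(1,0) (trapezoid, 2 panels, h=0.5500): 0.448763
T(2,0) (trapezoid, 4 panels, h=0.2750): 0.426563
T(1,1) = 0.448763 + (0.448763 − 0.554721)/3 = 0.413444
T(2,1) = 0.426563 + (0.426563 − 0.448763)/3 = 0.419163
T(2,2) = 0.419163 + (0.419163 − 0.413444)/15 = 0.419544

0.4195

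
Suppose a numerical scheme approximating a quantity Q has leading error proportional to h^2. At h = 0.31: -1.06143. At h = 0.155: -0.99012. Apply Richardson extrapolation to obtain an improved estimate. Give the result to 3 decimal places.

-0.966

Extrapolated value = (4·A(h/2) − A(h)) / (4 − 1)
= (4·(-0.99012) − (-1.06143)) / 3
= -2.89905 / 3 = -0.96635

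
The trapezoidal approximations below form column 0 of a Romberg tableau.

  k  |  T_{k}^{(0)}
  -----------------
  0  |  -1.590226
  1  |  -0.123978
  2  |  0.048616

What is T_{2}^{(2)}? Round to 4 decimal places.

T_{1}^{(1)} = (4·(-0.123978) − (-1.590226)) / 3 = 0.364771
T_{2}^{(1)} = 0.048616 + (0.048616 − (-0.123978))/3 = 0.106147
T_{2}^{(2)} = 0.106147 + (0.106147 − 0.364771)/15 = 0.088905

0.0889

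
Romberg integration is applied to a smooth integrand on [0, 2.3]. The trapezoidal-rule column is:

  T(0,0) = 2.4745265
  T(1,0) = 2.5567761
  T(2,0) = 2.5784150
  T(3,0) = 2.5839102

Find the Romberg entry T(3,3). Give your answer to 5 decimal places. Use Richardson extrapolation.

2.58575

Richardson extrapolation on the trapezoidal column (denominator 4−1=3):
T(1,1) = (4·2.5567761 − 2.4745265) / 3 = 2.5841926
T(2,1) = (4·2.5784150 − 2.5567761) / 3 = 2.5856280
T(3,1) = 2.5839102 + (2.5839102 − 2.5784150)/3 = 2.5857419
T(2,2) = (16·2.5856280 − 2.5841926) / 15 = 2.5857237
T(3,2) = 2.5857419 + (2.5857419 − 2.5856280)/15 = 2.5857495
T(3,3) = (64·2.5857495 − 2.5857237) / 63 = 2.5857499
(Column j=1 coincides with Simpson's rule on the same nodes.)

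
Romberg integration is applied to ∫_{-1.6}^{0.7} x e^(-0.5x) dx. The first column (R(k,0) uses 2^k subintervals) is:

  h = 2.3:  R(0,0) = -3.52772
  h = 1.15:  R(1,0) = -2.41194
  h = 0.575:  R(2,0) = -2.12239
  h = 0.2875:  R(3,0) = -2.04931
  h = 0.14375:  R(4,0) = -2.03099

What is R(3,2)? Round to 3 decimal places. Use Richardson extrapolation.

R(2,1) = (4·(-2.12239) − (-2.41194)) / 3 = -2.02587
R(3,1) = (4·(-2.04931) − (-2.12239)) / 3 = -2.02495
R(3,2) = -2.02495 + (-2.02495 − (-2.02587))/15 = -2.02489

-2.025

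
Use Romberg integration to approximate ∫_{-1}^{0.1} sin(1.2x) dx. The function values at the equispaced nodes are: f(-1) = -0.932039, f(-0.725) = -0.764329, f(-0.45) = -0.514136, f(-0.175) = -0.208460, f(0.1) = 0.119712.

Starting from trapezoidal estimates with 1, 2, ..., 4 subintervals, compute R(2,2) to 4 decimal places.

-0.5254

R(0,0) (trapezoid, 1 panel, h=1.1000): -0.446780
R(1,0) (trapezoid, 2 panels, h=0.5500): -0.506165
R(2,0) (trapezoid, 4 panels, h=0.2750): -0.520599
R(1,1) = -0.506165 + (-0.506165 − (-0.446780))/3 = -0.525960
R(2,1) = -0.520599 + (-0.520599 − (-0.506165))/3 = -0.525410
R(2,2) = -0.525410 + (-0.525410 − (-0.525960))/15 = -0.525373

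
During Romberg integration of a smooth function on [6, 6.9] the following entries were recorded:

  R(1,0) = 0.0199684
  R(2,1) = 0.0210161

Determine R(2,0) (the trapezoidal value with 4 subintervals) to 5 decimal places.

From R(2,1) = (4·R(2,0) − R(1,0))/3, solve for R(2,0):
4·R(2,0) = 3·0.0210161 + 0.0199684 = 0.0830167
R(2,0) = 0.0207542

0.02075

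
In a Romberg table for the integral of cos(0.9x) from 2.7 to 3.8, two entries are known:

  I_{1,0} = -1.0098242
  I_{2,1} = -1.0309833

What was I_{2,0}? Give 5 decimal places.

From I_{2,1} = (4·I_{2,0} − I_{1,0})/3, solve for I_{2,0}:
4·I_{2,0} = 3·(-1.0309833) + (-1.0098242) = -4.1027741
I_{2,0} = -1.0256935

-1.02569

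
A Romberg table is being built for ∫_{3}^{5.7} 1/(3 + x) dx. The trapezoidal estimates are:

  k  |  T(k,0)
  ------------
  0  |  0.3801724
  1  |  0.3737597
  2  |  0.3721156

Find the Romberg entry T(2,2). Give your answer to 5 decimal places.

T(1,1) = (4·0.3737597 − 0.3801724) / 3 = 0.3716221
T(2,1) = 0.3721156 + (0.3721156 − 0.3737597)/3 = 0.3715676
T(2,2) = (16·0.3715676 − 0.3716221) / 15 = 0.3715640
(Column j=1 coincides with Simpson's rule on the same nodes.)

0.37156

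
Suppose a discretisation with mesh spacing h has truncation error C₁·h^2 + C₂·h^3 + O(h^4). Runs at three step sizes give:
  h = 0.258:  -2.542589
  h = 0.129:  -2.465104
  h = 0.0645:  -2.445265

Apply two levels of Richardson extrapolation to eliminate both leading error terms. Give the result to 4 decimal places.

First eliminate the h^2 term (factor 2^2 = 4):
  B₁ = (4·(-2.465104) − (-2.542589))/3 = -2.439276
  B₂ = (4·(-2.445265) − (-2.465104))/3 = -2.438652
Then eliminate the h^3 term (factor 2^3 = 8):
  (8·(-2.438652) − (-2.439276))/7 = -2.438563

-2.4386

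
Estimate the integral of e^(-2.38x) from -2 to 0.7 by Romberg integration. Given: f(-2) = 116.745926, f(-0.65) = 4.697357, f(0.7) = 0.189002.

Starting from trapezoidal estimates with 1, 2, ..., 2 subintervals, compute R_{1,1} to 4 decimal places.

61.0760

R_{0,0} (trapezoid, 1 panel, h=2.7000): 157.862153
R_{1,0} (trapezoid, 2 panels, h=1.3500): 85.272508
R_{1,1} = 85.272508 + (85.272508 − 157.862153)/3 = 61.075960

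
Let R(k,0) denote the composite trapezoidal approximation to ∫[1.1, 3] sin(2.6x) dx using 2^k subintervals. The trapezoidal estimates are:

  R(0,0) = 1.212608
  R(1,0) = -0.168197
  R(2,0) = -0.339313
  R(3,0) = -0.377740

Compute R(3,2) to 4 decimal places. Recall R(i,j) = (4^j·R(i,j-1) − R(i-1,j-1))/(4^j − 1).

-0.3902

R(2,1) = -0.339313 + (-0.339313 − (-0.168197))/3 = -0.396352
R(3,1) = (4·(-0.377740) − (-0.339313)) / 3 = -0.390549
R(3,2) = (16·(-0.390549) − (-0.396352)) / 15 = -0.390162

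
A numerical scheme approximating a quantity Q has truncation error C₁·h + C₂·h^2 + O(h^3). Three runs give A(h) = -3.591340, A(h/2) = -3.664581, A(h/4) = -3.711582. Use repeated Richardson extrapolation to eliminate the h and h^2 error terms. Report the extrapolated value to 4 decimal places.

-3.7655

First eliminate the h term (factor 2^1 = 2):
  B₁ = (2·(-3.664581) − (-3.591340))/1 = -3.737822
  B₂ = (2·(-3.711582) − (-3.664581))/1 = -3.758583
Then eliminate the h^2 term (factor 2^2 = 4):
  (4·(-3.758583) − (-3.737822))/3 = -3.765503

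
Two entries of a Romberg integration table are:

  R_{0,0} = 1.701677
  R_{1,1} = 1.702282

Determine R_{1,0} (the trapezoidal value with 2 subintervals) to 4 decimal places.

1.7021

From R_{1,1} = (4·R_{1,0} − R_{0,0})/3, solve for R_{1,0}:
4·R_{1,0} = 3·1.702282 + 1.701677 = 6.808523
R_{1,0} = 1.702131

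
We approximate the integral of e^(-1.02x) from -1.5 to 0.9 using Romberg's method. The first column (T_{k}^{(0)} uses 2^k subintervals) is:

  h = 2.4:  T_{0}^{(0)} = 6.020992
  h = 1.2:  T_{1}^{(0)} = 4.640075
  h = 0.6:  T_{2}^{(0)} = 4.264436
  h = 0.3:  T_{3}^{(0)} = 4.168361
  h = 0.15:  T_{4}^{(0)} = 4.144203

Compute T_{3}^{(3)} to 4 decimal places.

T_{1}^{(1)} = 4.640075 + (4.640075 − 6.020992)/3 = 4.179769
T_{2}^{(1)} = 4.264436 + (4.264436 − 4.640075)/3 = 4.139223
T_{3}^{(1)} = (4·4.168361 − 4.264436) / 3 = 4.136336
T_{2}^{(2)} = (16·4.139223 − 4.179769) / 15 = 4.136520
T_{3}^{(2)} = 4.136336 + (4.136336 − 4.139223)/15 = 4.136144
T_{3}^{(3)} = (64·4.136144 − 4.136520) / 63 = 4.136138
(Column j=1 coincides with Simpson's rule on the same nodes.)

4.1361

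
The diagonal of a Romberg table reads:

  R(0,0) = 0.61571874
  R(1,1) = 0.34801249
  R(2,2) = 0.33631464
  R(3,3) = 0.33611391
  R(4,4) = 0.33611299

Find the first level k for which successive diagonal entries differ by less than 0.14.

|R(1,1) − R(0,0)| = 0.26770625 ≥ 0.14
|R(2,2) − R(1,1)| = 0.01169785 < 0.14

k = 2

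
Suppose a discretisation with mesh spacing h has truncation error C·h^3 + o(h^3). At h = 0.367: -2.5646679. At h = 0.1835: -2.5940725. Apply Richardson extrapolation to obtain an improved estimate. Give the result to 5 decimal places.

-2.59827

The leading error scales as h^3; refining by a factor of 2 reduces it by 2^3 = 8.
Extrapolated value = (8·A(h/2) − A(h)) / (8 − 1)
= (8·(-2.5940725) − (-2.5646679)) / 7
= -18.1879121 / 7 = -2.5982732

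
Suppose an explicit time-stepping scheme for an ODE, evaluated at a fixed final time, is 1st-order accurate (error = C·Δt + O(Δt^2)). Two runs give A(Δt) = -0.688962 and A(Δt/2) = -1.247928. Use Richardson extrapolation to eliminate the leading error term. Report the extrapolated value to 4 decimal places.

The leading error scales as Δt; refining by a factor of 2 reduces it by 2^1 = 2.
Extrapolated value = (2·A(Δt/2) − A(Δt)) / (2 − 1)
= (2·(-1.247928) − (-0.688962)) / 1
= -1.806894 / 1 = -1.806894

-1.8069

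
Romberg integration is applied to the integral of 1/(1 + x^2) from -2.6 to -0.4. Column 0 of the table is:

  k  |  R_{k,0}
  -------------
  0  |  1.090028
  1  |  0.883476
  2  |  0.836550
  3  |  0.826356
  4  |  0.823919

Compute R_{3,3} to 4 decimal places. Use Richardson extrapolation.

Richardson extrapolation on the trapezoidal column (denominator 4−1=3):
R_{1,1} = 0.883476 + (0.883476 − 1.090028)/3 = 0.814625
R_{2,1} = 0.836550 + (0.836550 − 0.883476)/3 = 0.820908
R_{3,1} = (4·0.826356 − 0.836550) / 3 = 0.822958
R_{2,2} = (16·0.820908 − 0.814625) / 15 = 0.821327
R_{3,2} = 0.822958 + (0.822958 − 0.820908)/15 = 0.823095
R_{3,3} = 0.823095 + (0.823095 − 0.821327)/63 = 0.823123
(Column j=1 coincides with Simpson's rule on the same nodes.)

0.8231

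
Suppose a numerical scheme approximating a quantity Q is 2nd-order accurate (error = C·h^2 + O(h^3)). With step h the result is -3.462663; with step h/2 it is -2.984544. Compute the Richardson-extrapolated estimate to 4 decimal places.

-2.8252

The leading error scales as h^2; refining by a factor of 2 reduces it by 2^2 = 4.
Extrapolated value = (4·A(h/2) − A(h)) / (4 − 1)
= (4·(-2.984544) − (-3.462663)) / 3
= -8.475513 / 3 = -2.825171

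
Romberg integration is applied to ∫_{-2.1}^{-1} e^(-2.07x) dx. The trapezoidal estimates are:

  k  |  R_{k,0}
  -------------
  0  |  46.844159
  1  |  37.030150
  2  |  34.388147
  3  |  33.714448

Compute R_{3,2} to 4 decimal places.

R_{2,1} = (4·34.388147 − 37.030150) / 3 = 33.507479
R_{3,1} = (4·33.714448 − 34.388147) / 3 = 33.489882
R_{3,2} = 33.489882 + (33.489882 − 33.507479)/15 = 33.488709

33.4887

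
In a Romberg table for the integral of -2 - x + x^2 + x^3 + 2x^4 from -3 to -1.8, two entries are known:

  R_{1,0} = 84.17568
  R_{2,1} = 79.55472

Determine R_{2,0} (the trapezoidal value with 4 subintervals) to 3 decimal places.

From R_{2,1} = (4·R_{2,0} − R_{1,0})/3, solve for R_{2,0}:
4·R_{2,0} = 3·79.55472 + 84.17568 = 322.83984
R_{2,0} = 80.70996

80.710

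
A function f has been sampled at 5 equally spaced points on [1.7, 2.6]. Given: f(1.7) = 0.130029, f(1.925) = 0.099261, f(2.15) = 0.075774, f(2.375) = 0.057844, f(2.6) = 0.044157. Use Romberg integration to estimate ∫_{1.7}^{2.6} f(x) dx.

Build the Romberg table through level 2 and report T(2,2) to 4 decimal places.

T(0,0) (trapezoid, 1 panel, h=0.9000): 0.078384
T(1,0) (trapezoid, 2 panels, h=0.4500): 0.073290
T(2,0) (trapezoid, 4 panels, h=0.2250): 0.071994
T(1,1) = 0.073290 + (0.073290 − 0.078384)/3 = 0.071592
T(2,1) = 0.071994 + (0.071994 − 0.073290)/3 = 0.071562
T(2,2) = 0.071562 + (0.071562 − 0.071592)/15 = 0.071560

0.0716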